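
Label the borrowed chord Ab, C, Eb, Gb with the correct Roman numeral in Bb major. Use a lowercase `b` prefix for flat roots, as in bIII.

bVII7

Ab is the lowered form of scale degree 7 in Bb major (the diatonic degree 7 is A). The diatonic chord on degree 7 would be Adim (vii°), but Ab–C–Eb–Gb is the dominant-seventh chord from Bb minor. As a borrowed chord it is labeled bVII7.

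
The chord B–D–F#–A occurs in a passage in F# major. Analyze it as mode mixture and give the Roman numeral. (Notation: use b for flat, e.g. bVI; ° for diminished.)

iv7

The root B is the diatonic 4th degree of F# major; the borrowing shows in the chord quality. B–D–F#–A is a minor-seventh chord — the form found in F# minor, not the diatonic IV (B). Borrowed into F# major it is written iv7.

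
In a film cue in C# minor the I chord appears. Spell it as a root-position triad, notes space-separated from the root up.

C# E# G#

The root, C#, is scale degree 1 — the same note in C# minor and C# major; only the chord quality changes. Stacking thirds in C# major on C# gives C#–E#–G#.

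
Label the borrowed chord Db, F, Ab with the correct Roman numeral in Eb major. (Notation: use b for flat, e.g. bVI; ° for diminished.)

bVII

The root Db is the lowered 7th scale degree — diatonically Eb major has D there. The diatonic chord on degree 7 would be Ddim (vii°), but Db–F–Ab is the major chord from Eb minor. As a borrowed chord it is labeled bVII.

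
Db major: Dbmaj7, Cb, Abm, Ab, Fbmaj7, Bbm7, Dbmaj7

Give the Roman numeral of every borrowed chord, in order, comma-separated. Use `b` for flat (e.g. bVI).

In Db major the diatonic chords are Db, Ebm, Fm, Gb, Ab, Bbm, Cdim. Of the given chords, Dbmaj7, Ab and Bbm7 are diatonic. Cb (Cb–Eb–Gb) doesn't fit — on degree 7 Db major would have Cdim (vii°). Cb is the degree-7 chord of Db minor, so it is the borrowed bVII. Abm (Ab–Cb–Eb) is not: scale degree 5 in Db major carries Ab (V). In Db minor the chord on that degree is Abm, so here it functions as v, borrowed from the parallel minor. Fbmaj7 (Fb–Ab–Cb–Eb) doesn't fit — on degree 3 Db major would have Fm (iii). Fbmaj7 is the degree-3 chord of Db minor, so it is the borrowed bIIImaj7.

bVII, v, bIIImaj7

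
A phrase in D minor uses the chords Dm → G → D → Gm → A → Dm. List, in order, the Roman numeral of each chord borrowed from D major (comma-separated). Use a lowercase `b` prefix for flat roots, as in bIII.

The diatonic triads in D minor (with V from harmonic minor) are Dm, Edim, F, Gm, A, Bb, C. Dm, Gm and A all belong to that set. But G (G–B–D) is foreign: the diatonic iv on degree 4 is Gm, whereas G comes from D major. It is labeled IV. D (D–F#–A) doesn't fit — on degree 1 D minor would have Dm (i). D is the degree-1 chord of D major, so it is the borrowed I.

IV, I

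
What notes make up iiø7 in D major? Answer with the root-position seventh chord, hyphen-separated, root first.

The root, E, is scale degree 2 — the same note in D major and D minor; only the chord quality changes. In D minor the chord on E is E–G–Bb–D.

E-G-Bb-D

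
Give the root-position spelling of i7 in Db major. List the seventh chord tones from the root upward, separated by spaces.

Db Fb Ab Cb

The root, Db, is scale degree 1 — the same note in Db major and Db minor; only the chord quality changes. In Db minor the chord on Db is Db–Fb–Ab–Cb.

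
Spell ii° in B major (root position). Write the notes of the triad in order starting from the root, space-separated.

The root, C#, is scale degree 2 — the same note in B major and B minor; only the chord quality changes. Building the diminished chord from the parallel minor on C#: C#–E–G.

C# E G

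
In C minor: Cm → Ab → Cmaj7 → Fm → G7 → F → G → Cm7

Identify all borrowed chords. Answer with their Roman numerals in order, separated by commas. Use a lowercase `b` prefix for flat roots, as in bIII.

Imaj7, IV

C minor has the diatonic set Cm, Ddim, Eb, Fm, G, Ab, Bb (with V from harmonic minor). Cm, Ab, Fm, G7, G and Cm7 are all diatonic. Cmaj7 (C–E–G–B) doesn't fit — on degree 1 C minor would have Cm (i). Cmaj7 is the degree-1 chord of C major, so it is the borrowed Imaj7. But F (F–A–C) is foreign: the diatonic iv on degree 4 is Fm, whereas F comes from C major. It is labeled IV.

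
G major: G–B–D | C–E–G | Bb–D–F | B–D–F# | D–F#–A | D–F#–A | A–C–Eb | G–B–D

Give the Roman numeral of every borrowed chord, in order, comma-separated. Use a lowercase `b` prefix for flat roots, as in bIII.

bIII, ii°

G major has the diatonic set G, Am, Bm, C, D, Em, F#dim. G–B–D = G, C–E–G = C, B–D–F# = Bm and D–F#–A = D all belong to that set. Bb–D–F doesn't fit — on degree 3 G major would have Bm (iii). Bb is the degree-3 chord of G minor, so it is the borrowed bIII. A–C–Eb is not: scale degree 2 in G major carries Am (ii). In G minor the chord on that degree is Adim, so here it functions as ii°, borrowed from the parallel minor.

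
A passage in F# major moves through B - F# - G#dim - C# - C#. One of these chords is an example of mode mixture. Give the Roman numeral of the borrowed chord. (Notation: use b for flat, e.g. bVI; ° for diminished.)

ii°

The diatonic triads in F# major are F#, G#m, A#m, B, C#, D#m, E#dim. B, F# and C# are all diatonic. But G#dim (G#–B–D) is foreign: the diatonic ii on degree 2 is G#m, whereas G#dim comes from F# minor. It is labeled ii°.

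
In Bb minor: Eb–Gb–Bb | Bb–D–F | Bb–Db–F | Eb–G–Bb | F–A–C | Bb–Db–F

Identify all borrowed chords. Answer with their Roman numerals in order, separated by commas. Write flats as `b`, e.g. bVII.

I, IV

Bb minor has the diatonic set Bbm, Cdim, Db, Ebm, F, Gb, Ab (with V from harmonic minor). Of the given chords, Eb–Gb–Bb = Ebm, Bb–Db–F = Bbm and F–A–C = F are diatonic. But Bb–D–F is foreign: the diatonic i on degree 1 is Bbm, whereas Bb comes from Bb major. It is labeled I. But Eb–G–Bb is foreign: the diatonic iv on degree 4 is Ebm, whereas Eb comes from Bb major. It is labeled IV.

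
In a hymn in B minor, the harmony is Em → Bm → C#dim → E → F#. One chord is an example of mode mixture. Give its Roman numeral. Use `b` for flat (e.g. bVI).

In B minor (with V from harmonic minor) the diatonic chords are Bm, C#dim, D, Em, F#, G, A. Em, Bm, C#dim and F# are all diatonic. E (E–G#–B) doesn't fit — on degree 4 B minor would have Em (iv). E is the degree-4 chord of B major, so it is the borrowed IV.

IV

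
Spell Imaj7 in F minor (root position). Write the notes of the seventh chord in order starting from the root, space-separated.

F A C E

Imaj7 is built on scale degree 1, which is F in both F minor and its parallel. Stacking thirds in F major on F gives F–A–C–E.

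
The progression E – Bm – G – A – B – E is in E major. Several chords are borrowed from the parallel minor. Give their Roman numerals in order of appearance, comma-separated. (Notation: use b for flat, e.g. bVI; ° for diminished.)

E major has the diatonic set E, F#m, G#m, A, B, C#m, D#dim. E, A and B all belong to that set. But Bm (B–D–F#) is foreign: the diatonic V on degree 5 is B, whereas Bm comes from E minor. It is labeled v. G (G–B–D) doesn't fit — on degree 3 E major would have G#m (iii). G is the degree-3 chord of E minor, so it is the borrowed bIII.

v, bIII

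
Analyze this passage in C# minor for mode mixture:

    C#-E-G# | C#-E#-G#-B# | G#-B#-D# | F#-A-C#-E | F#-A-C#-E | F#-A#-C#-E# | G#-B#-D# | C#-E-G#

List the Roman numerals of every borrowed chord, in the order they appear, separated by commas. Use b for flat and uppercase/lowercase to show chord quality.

Imaj7, IVmaj7

The diatonic triads in C# minor (with V from harmonic minor) are C#m, D#dim, E, F#m, G#, A, B. C#–E–G# = C#m, G#–B#–D# = G# and F#–A–C#–E = F#m7 all belong to that set. C#–E#–G#–B# doesn't fit — on degree 1 C# minor would have C#m (i). C#maj7 is the degree-1 chord of C# major, so it is the borrowed Imaj7. F#–A#–C#–E# doesn't fit — on degree 4 C# minor would have F#m (iv). F#maj7 is the degree-4 chord of C# major, so it is the borrowed IVmaj7.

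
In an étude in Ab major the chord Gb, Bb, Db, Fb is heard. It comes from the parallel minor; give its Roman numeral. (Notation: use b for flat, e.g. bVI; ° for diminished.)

bVII7

The root Gb is the lowered 7th scale degree — diatonically Ab major has G there. Gb–Bb–Db–Fb is a dominant-seventh chord — the form found in Ab minor, not the diatonic vii° (Gdim). Borrowed into Ab major it is written bVII7.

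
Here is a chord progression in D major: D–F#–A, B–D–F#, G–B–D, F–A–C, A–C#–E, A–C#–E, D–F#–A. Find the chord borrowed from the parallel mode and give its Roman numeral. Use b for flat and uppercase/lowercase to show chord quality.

bIII

D major has the diatonic set D, Em, F#m, G, A, Bm, C#dim. Of the given chords, D–F#–A = D, B–D–F# = Bm, G–B–D = G and A–C#–E = A are diatonic. F–A–C is not: scale degree 3 in D major carries F#m (iii). In D minor the chord on that degree is F, so here it functions as bIII, borrowed from the parallel minor.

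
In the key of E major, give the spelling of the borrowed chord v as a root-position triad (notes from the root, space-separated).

B D F#

The root, B, is scale degree 5 — the same note in E major and E minor; only the chord quality changes. In E minor the chord on B is B–D–F#.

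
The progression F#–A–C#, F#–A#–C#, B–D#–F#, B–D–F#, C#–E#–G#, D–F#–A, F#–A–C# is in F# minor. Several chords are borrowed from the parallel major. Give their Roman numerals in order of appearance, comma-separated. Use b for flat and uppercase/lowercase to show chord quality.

I, IV

F# minor has the diatonic set F#m, G#dim, A, Bm, C#, D, E (with V from harmonic minor). F#–A–C# = F#m, B–D–F# = Bm, C#–E#–G# = C# and D–F#–A = D all belong to that set. F#–A#–C# doesn't fit — on degree 1 F# minor would have F#m (i). F# is the degree-1 chord of F# major, so it is the borrowed I. B–D#–F# doesn't fit — on degree 4 F# minor would have Bm (iv). B is the degree-4 chord of F# major, so it is the borrowed IV.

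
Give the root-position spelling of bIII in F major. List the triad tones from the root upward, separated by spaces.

Ab C Eb

The root of bIII is the lowered 3rd degree: A becomes Ab. Building the major chord from the parallel minor on Ab: Ab–C–Eb.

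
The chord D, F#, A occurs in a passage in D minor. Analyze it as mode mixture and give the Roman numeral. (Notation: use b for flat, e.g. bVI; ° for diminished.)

I

D is scale degree 1 in D minor. Diatonically D minor has Dm (i) on that degree; D–F#–A is instead the major chord native to D major, so it takes the label I.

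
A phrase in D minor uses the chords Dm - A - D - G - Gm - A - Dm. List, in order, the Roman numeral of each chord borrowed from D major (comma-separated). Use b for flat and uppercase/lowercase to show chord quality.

D minor has the diatonic set Dm, Edim, F, Gm, A, Bb, C (with V from harmonic minor). Of the given chords, Dm, A and Gm are diatonic. D (D–F#–A) is not: scale degree 1 in D minor carries Dm (i). In D major the chord on that degree is D, so here it functions as I, borrowed from the parallel major. G (G–B–D) is not: scale degree 4 in D minor carries Gm (iv). In D major the chord on that degree is G, so here it functions as IV, borrowed from the parallel major.

I, IV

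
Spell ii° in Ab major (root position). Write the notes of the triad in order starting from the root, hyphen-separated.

Bb-Db-Fb

The root, Bb, is scale degree 2 — the same note in Ab major and Ab minor; only the chord quality changes. Stacking thirds in Ab minor on Bb gives Bb–Db–Fb.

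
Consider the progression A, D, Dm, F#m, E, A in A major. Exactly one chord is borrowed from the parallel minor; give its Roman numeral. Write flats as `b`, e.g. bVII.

A major has the diatonic set A, Bm, C#m, D, E, F#m, G#dim. A, D, F#m and E are all diatonic. Dm (D–F–A) is not: scale degree 4 in A major carries D (IV). In A minor the chord on that degree is Dm, so here it functions as iv, borrowed from the parallel minor.

iv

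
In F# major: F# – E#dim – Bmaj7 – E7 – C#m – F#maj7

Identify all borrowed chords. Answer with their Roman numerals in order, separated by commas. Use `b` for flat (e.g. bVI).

The diatonic triads in F# major are F#, G#m, A#m, B, C#, D#m, E#dim. Of the given chords, F#, E#dim, Bmaj7 and F#maj7 are diatonic. But E7 (E–G#–B–D) is foreign: the diatonic vii° on degree 7 is E#dim, whereas E7 comes from F# minor. It is labeled bVII7. But C#m (C#–E–G#) is foreign: the diatonic V on degree 5 is C#, whereas C#m comes from F# minor. It is labeled v.

bVII7, v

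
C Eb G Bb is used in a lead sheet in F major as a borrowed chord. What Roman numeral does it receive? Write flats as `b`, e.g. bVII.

v7

C is scale degree 5 in F major. C–Eb–G–Bb is a minor-seventh chord — the form found in F minor, not the diatonic V (C). Borrowed into F major it is written v7.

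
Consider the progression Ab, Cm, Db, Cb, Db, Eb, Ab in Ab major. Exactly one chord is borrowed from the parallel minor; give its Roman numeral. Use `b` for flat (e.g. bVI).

The diatonic triads in Ab major are Ab, Bbm, Cm, Db, Eb, Fm, Gdim. Ab, Cm, Db and Eb all belong to that set. Cb (Cb–Eb–Gb) is not: scale degree 3 in Ab major carries Cm (iii). In Ab minor the chord on that degree is Cb, so here it functions as bIII, borrowed from the parallel minor.

bIII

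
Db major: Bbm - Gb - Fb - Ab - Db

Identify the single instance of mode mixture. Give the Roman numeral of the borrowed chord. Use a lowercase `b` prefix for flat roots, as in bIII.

bIII

The diatonic triads in Db major are Db, Ebm, Fm, Gb, Ab, Bbm, Cdim. Bbm, Gb, Ab and Db are all diatonic. Fb (Fb–Ab–Cb) is not: scale degree 3 in Db major carries Fm (iii). In Db minor the chord on that degree is Fb, so here it functions as bIII, borrowed from the parallel minor.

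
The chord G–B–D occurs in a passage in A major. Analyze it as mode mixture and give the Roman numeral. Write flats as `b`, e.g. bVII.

bVII

G is the lowered form of scale degree 7 in A major (the diatonic degree 7 is G#). Diatonically A major has G#dim (vii°) on that degree; G–B–D is instead the major chord native to A minor, so it takes the label bVII.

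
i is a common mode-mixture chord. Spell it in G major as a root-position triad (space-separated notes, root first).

G Bb D

The root, G, is scale degree 1 — the same note in G major and G minor; only the chord quality changes. Building the minor chord from the parallel minor on G: G–Bb–D.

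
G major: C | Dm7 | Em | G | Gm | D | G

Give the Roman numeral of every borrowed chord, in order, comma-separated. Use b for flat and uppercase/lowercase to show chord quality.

G major has the diatonic set G, Am, Bm, C, D, Em, F#dim. C, Em, G and D all belong to that set. Dm7 (D–F–A–C) is not: scale degree 5 in G major carries D (V). In G minor the chord on that degree is Dm7, so here it functions as v7, borrowed from the parallel minor. Gm (G–Bb–D) is not: scale degree 1 in G major carries G (I). In G minor the chord on that degree is Gm, so here it functions as i, borrowed from the parallel minor.

v7, i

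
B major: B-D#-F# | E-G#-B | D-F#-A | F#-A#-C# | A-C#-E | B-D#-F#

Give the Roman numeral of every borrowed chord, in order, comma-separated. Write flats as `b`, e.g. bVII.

B major has the diatonic set B, C#m, D#m, E, F#, G#m, A#dim. B–D#–F# = B, E–G#–B = E and F#–A#–C# = F# are all diatonic. D–F#–A is not: scale degree 3 in B major carries D#m (iii). In B minor the chord on that degree is D, so here it functions as bIII, borrowed from the parallel minor. A–C#–E is not: scale degree 7 in B major carries A#dim (vii°). In B minor the chord on that degree is A, so here it functions as bVII, borrowed from the parallel minor.

bIII, bVII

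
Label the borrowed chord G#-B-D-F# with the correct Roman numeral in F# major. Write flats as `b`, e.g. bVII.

The root G# is the diatonic 2nd degree of F# major; the borrowing shows in the chord quality. Diatonically F# major has G#m (ii) on that degree; G#–B–D–F# is instead the half-diminished-seventh chord native to F# minor, so it takes the label iiø7.

iiø7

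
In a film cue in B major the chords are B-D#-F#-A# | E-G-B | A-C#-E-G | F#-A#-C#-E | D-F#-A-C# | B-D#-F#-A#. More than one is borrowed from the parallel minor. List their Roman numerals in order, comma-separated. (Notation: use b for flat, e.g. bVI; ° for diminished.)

B major has the diatonic set B, C#m, D#m, E, F#, G#m, A#dim. B–D#–F#–A# = Bmaj7 and F#–A#–C#–E = F#7 both belong to that set. E–G–B doesn't fit — on degree 4 B major would have E (IV). Em is the degree-4 chord of B minor, so it is the borrowed iv. A–C#–E–G doesn't fit — on degree 7 B major would have A#dim (vii°). A7 is the degree-7 chord of B minor, so it is the borrowed bVII7. D–F#–A–C# is not: scale degree 3 in B major carries D#m (iii). In B minor the chord on that degree is Dmaj7, so here it functions as bIIImaj7, borrowed from the parallel minor.

iv, bVII7, bIIImaj7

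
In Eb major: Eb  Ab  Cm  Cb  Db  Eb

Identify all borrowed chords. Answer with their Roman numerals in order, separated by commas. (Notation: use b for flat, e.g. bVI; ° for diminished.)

bVI, bVII

Eb major has the diatonic set Eb, Fm, Gm, Ab, Bb, Cm, Ddim. Of the given chords, Eb, Ab and Cm are diatonic. But Cb (Cb–Eb–Gb) is foreign: the diatonic vi on degree 6 is Cm, whereas Cb comes from Eb minor. It is labeled bVI. Db (Db–F–Ab) doesn't fit — on degree 7 Eb major would have Ddim (vii°). Db is the degree-7 chord of Eb minor, so it is the borrowed bVII.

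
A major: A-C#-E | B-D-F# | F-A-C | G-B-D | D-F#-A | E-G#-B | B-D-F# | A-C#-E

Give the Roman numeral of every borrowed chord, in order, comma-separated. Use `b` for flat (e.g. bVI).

A major has the diatonic set A, Bm, C#m, D, E, F#m, G#dim. Of the given chords, A–C#–E = A, B–D–F# = Bm, D–F#–A = D and E–G#–B = E are diatonic. F–A–C doesn't fit — on degree 6 A major would have F#m (vi). F is the degree-6 chord of A minor, so it is the borrowed bVI. G–B–D doesn't fit — on degree 7 A major would have G#dim (vii°). G is the degree-7 chord of A minor, so it is the borrowed bVII.

bVI, bVII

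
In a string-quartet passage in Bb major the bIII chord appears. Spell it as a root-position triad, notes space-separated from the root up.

Db F Ab

Scale degree 3 in Bb major is D. bIII uses the lowered form, Db, taken from Bb minor. Stacking thirds in Bb minor on Db gives Db–F–Ab.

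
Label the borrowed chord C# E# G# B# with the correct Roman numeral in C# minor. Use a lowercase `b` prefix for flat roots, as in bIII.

Imaj7

C# is scale degree 1 in C# minor. C#–E#–G#–B# is a major-seventh chord — the form found in C# major, not the diatonic i (C#m). Borrowed into C# minor it is written Imaj7.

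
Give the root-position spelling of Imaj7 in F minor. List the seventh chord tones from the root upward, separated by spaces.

F A C E

Imaj7 is built on scale degree 1, which is F in both F minor and its parallel. In F major the chord on F is F–A–C–E.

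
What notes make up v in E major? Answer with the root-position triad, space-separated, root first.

B D F#

v is built on scale degree 5, which is B in both E major and its parallel. Building the minor chord from the parallel minor on B: B–D–F#.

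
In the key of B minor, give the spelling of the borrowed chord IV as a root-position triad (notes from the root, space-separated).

E G# B

IV is built on scale degree 4, which is E in both B minor and its parallel. Building the major chord from the parallel major on E: E–G#–B.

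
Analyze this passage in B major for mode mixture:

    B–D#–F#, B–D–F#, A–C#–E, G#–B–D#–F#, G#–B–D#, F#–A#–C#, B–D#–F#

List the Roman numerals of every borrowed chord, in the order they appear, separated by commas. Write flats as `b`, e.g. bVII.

i, bVII

The diatonic triads in B major are B, C#m, D#m, E, F#, G#m, A#dim. B–D#–F# = B, G#–B–D#–F# = G#m7, G#–B–D# = G#m and F#–A#–C# = F# all belong to that set. B–D–F# is not: scale degree 1 in B major carries B (I). In B minor the chord on that degree is Bm, so here it functions as i, borrowed from the parallel minor. But A–C#–E is foreign: the diatonic vii° on degree 7 is A#dim, whereas A comes from B minor. It is labeled bVII.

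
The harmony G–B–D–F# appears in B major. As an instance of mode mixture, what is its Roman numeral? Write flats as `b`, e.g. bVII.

bVImaj7

G is the lowered form of scale degree 6 in B major (the diatonic degree 6 is G#). G–B–D–F# is a major-seventh chord — the form found in B minor, not the diatonic vi (G#m). Borrowed into B major it is written bVImaj7.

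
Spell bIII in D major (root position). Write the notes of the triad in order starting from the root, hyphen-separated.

F-A-C

The root of bIII is the lowered 3rd degree: F# becomes F. In D minor the chord on F is F–A–C.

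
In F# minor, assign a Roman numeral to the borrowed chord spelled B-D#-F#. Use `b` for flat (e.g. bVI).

The root B is the diatonic 4th degree of F# minor; the borrowing shows in the chord quality. B–D#–F# is a major chord — the form found in F# major, not the diatonic iv (Bm). Borrowed into F# minor it is written IV.

IV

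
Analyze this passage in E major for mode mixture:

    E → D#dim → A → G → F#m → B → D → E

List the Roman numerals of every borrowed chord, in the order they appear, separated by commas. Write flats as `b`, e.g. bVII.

bIII, bVII

E major has the diatonic set E, F#m, G#m, A, B, C#m, D#dim. E, D#dim, A, F#m and B all belong to that set. G (G–B–D) doesn't fit — on degree 3 E major would have G#m (iii). G is the degree-3 chord of E minor, so it is the borrowed bIII. D (D–F#–A) doesn't fit — on degree 7 E major would have D#dim (vii°). D is the degree-7 chord of E minor, so it is the borrowed bVII.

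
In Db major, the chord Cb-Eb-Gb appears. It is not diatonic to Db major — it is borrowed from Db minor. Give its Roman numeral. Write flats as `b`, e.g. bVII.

bVII

The root Cb is the lowered 7th scale degree — diatonically Db major has C there. Diatonically Db major has Cdim (vii°) on that degree; Cb–Eb–Gb is instead the major chord native to Db minor, so it takes the label bVII.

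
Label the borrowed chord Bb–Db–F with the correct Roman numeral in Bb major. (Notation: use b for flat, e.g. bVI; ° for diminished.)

i

The root Bb is the diatonic 1st degree of Bb major; the borrowing shows in the chord quality. Bb–Db–F is a minor chord — the form found in Bb minor, not the diatonic I (Bb). Borrowed into Bb major it is written i.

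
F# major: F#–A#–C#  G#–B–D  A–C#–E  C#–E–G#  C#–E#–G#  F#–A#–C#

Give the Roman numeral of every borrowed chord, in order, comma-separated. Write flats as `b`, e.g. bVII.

ii°, bIII, v

The diatonic triads in F# major are F#, G#m, A#m, B, C#, D#m, E#dim. F#–A#–C# = F# and C#–E#–G# = C# both belong to that set. G#–B–D is not: scale degree 2 in F# major carries G#m (ii). In F# minor the chord on that degree is G#dim, so here it functions as ii°, borrowed from the parallel minor. But A–C#–E is foreign: the diatonic iii on degree 3 is A#m, whereas A comes from F# minor. It is labeled bIII. C#–E–G# is not: scale degree 5 in F# major carries C# (V). In F# minor the chord on that degree is C#m, so here it functions as v, borrowed from the parallel minor.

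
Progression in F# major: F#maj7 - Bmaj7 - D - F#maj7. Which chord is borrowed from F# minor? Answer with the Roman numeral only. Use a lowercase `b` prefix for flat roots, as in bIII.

F# major has the diatonic set F#, G#m, A#m, B, C#, D#m, E#dim. F#maj7 and Bmaj7 both belong to that set. D (D–F#–A) doesn't fit — on degree 6 F# major would have D#m (vi). D is the degree-6 chord of F# minor, so it is the borrowed bVI.

bVI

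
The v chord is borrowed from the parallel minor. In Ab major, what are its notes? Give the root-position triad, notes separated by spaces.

Eb Gb Bb

v is built on scale degree 5, which is Eb in both Ab major and its parallel. In Ab minor the chord on Eb is Eb–Gb–Bb.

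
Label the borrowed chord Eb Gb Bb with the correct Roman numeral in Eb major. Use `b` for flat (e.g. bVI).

i

Eb is scale degree 1 in Eb major. Diatonically Eb major has Eb (I) on that degree; Eb–Gb–Bb is instead the minor chord native to Eb minor, so it takes the label i.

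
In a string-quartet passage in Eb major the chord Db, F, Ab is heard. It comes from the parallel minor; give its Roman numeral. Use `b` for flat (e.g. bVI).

The root Db is the lowered 7th scale degree — diatonically Eb major has D there. Db–F–Ab is a major chord — the form found in Eb minor, not the diatonic vii° (Ddim). Borrowed into Eb major it is written bVII.

bVII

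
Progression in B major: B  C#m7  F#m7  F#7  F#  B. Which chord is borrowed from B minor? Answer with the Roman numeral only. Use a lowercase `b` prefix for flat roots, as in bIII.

v7

In B major the diatonic chords are B, C#m, D#m, E, F#, G#m, A#dim. B, C#m7, F#7 and F# are all diatonic. But F#m7 (F#–A–C#–E) is foreign: the diatonic V on degree 5 is F#, whereas F#m7 comes from B minor. It is labeled v7.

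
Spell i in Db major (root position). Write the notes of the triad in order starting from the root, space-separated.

Db Fb Ab

The root, Db, is scale degree 1 — the same note in Db major and Db minor; only the chord quality changes. Building the minor chord from the parallel minor on Db: Db–Fb–Ab.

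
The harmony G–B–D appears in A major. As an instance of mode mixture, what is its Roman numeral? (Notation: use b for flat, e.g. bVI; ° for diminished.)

G is the lowered form of scale degree 7 in A major (the diatonic degree 7 is G#). Diatonically A major has G#dim (vii°) on that degree; G–B–D is instead the major chord native to A minor, so it takes the label bVII.

bVII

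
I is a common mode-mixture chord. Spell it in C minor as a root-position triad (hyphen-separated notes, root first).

C-E-G

I is built on scale degree 1, which is C in both C minor and its parallel. Stacking thirds in C major on C gives C–E–G.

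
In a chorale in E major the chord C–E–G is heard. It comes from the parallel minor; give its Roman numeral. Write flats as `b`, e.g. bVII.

C is the lowered form of scale degree 6 in E major (the diatonic degree 6 is C#). Diatonically E major has C#m (vi) on that degree; C–E–G is instead the major chord native to E minor, so it takes the label bVI.

bVI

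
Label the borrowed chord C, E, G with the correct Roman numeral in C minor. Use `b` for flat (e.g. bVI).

C is scale degree 1 in C minor. C–E–G is a major chord — the form found in C major, not the diatonic i (Cm). Borrowed into C minor it is written I.

I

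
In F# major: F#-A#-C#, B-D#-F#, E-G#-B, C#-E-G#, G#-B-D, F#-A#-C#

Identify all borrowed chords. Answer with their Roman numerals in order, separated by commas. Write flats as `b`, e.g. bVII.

bVII, v, ii°

The diatonic triads in F# major are F#, G#m, A#m, B, C#, D#m, E#dim. F#–A#–C# = F# and B–D#–F# = B both belong to that set. E–G#–B is not: scale degree 7 in F# major carries E#dim (vii°). In F# minor the chord on that degree is E, so here it functions as bVII, borrowed from the parallel minor. C#–E–G# doesn't fit — on degree 5 F# major would have C# (V). C#m is the degree-5 chord of F# minor, so it is the borrowed v. G#–B–D is not: scale degree 2 in F# major carries G#m (ii). In F# minor the chord on that degree is G#dim, so here it functions as ii°, borrowed from the parallel minor.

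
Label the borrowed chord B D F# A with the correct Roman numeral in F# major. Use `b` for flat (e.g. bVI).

The root B is the diatonic 4th degree of F# major; the borrowing shows in the chord quality. B–D–F#–A is a minor-seventh chord — the form found in F# minor, not the diatonic IV (B). Borrowed into F# major it is written iv7.

iv7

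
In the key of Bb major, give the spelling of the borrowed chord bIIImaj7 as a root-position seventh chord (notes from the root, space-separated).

Db F Ab C

bIIImaj7 is built on the lowered scale degree 3. In Bb major degree 3 is D; lowered it becomes Db. Stacking thirds in Bb minor on Db gives Db–F–Ab–C.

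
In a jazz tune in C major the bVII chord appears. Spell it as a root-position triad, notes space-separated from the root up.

Bb D F

Scale degree 7 in C major is B. bVII uses the lowered form, Bb, taken from C minor. Stacking thirds in C minor on Bb gives Bb–D–F.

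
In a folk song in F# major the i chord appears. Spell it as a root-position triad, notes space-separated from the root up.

The root, F#, is scale degree 1 — the same note in F# major and F# minor; only the chord quality changes. Stacking thirds in F# minor on F# gives F#–A–C#.

F# A C#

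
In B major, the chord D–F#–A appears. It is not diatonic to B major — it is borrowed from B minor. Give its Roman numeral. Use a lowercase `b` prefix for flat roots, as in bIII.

In B major scale degree 3 is D#; D is its lowered form, from B minor. The diatonic chord on degree 3 would be D#m (iii), but D–F#–A is the major chord from B minor. As a borrowed chord it is labeled bIII.

bIII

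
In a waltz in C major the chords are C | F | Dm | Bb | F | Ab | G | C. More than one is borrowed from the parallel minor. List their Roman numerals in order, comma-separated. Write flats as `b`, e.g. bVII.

bVII, bVI

C major has the diatonic set C, Dm, Em, F, G, Am, Bdim. C, F, Dm and G all belong to that set. But Bb (Bb–D–F) is foreign: the diatonic vii° on degree 7 is Bdim, whereas Bb comes from C minor. It is labeled bVII. But Ab (Ab–C–Eb) is foreign: the diatonic vi on degree 6 is Am, whereas Ab comes from C minor. It is labeled bVI.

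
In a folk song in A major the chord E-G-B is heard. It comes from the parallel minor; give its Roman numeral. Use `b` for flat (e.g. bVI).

The root E is the diatonic 5th degree of A major; the borrowing shows in the chord quality. Diatonically A major has E (V) on that degree; E–G–B is instead the minor chord native to A minor, so it takes the label v.

v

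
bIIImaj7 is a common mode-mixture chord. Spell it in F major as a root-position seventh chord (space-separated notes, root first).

Scale degree 3 in F major is A. bIIImaj7 uses the lowered form, Ab, taken from F minor. In F minor the chord on Ab is Ab–C–Eb–G.

Ab C Eb G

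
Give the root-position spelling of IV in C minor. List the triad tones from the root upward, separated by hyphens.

F-A-C

IV is built on scale degree 4, which is F in both C minor and its parallel. Building the major chord from the parallel major on F: F–A–C.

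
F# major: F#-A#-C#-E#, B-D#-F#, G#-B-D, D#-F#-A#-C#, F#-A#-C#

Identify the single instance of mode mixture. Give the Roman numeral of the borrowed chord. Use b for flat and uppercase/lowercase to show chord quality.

F# major has the diatonic set F#, G#m, A#m, B, C#, D#m, E#dim. F#–A#–C#–E# = F#maj7, B–D#–F# = B, D#–F#–A#–C# = D#m7 and F#–A#–C# = F# are all diatonic. G#–B–D doesn't fit — on degree 2 F# major would have G#m (ii). G#dim is the degree-2 chord of F# minor, so it is the borrowed ii°.

ii°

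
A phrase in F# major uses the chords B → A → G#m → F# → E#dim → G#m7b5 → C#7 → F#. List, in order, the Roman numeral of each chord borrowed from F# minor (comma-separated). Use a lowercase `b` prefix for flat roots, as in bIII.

bIII, iiø7

In F# major the diatonic chords are F#, G#m, A#m, B, C#, D#m, E#dim. B, G#m, F#, E#dim and C#7 are all diatonic. A (A–C#–E) doesn't fit — on degree 3 F# major would have A#m (iii). A is the degree-3 chord of F# minor, so it is the borrowed bIII. G#m7b5 (G#–B–D–F#) doesn't fit — on degree 2 F# major would have G#m (ii). G#m7b5 is the degree-2 chord of F# minor, so it is the borrowed iiø7.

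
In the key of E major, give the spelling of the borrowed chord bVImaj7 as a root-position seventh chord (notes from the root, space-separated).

C E G B

The root of bVImaj7 is the lowered 6th degree: C# becomes C. In E minor the chord on C is C–E–G–B.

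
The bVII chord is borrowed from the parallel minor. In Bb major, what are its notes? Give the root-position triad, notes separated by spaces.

The root of bVII is the lowered 7th degree: A becomes Ab. Stacking thirds in Bb minor on Ab gives Ab–C–Eb.

Ab C Eb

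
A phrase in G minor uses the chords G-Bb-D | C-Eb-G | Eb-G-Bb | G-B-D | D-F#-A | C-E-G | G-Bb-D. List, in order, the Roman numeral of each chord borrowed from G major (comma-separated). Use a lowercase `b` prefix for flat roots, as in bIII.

I, IV

In G minor (with V from harmonic minor) the diatonic chords are Gm, Adim, Bb, Cm, D, Eb, F. Of the given chords, G–Bb–D = Gm, C–Eb–G = Cm, Eb–G–Bb = Eb and D–F#–A = D are diatonic. G–B–D is not: scale degree 1 in G minor carries Gm (i). In G major the chord on that degree is G, so here it functions as I, borrowed from the parallel major. C–E–G doesn't fit — on degree 4 G minor would have Cm (iv). C is the degree-4 chord of G major, so it is the borrowed IV.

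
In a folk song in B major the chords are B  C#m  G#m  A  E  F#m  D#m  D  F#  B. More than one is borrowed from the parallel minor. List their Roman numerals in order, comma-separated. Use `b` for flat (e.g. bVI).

In B major the diatonic chords are B, C#m, D#m, E, F#, G#m, A#dim. B, C#m, G#m, E, D#m and F# all belong to that set. But A (A–C#–E) is foreign: the diatonic vii° on degree 7 is A#dim, whereas A comes from B minor. It is labeled bVII. F#m (F#–A–C#) doesn't fit — on degree 5 B major would have F# (V). F#m is the degree-5 chord of B minor, so it is the borrowed v. But D (D–F#–A) is foreign: the diatonic iii on degree 3 is D#m, whereas D comes from B minor. It is labeled bIII.

bVII, v, bIII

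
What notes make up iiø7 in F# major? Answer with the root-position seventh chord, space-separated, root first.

G# B D F#

The root, G#, is scale degree 2 — the same note in F# major and F# minor; only the chord quality changes. Building the half-diminished-seventh chord from the parallel minor on G#: G#–B–D–F#.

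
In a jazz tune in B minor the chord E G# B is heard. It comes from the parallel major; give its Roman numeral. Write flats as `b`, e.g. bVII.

The root E is the diatonic 4th degree of B minor; the borrowing shows in the chord quality. E–G#–B is a major chord — the form found in B major, not the diatonic iv (Em). Borrowed into B minor it is written IV.

IV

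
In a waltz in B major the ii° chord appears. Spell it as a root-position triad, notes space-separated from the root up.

C# E G

ii° is built on scale degree 2, which is C# in both B major and its parallel. Stacking thirds in B minor on C# gives C#–E–G.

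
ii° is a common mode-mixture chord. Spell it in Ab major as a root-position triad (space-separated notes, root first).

The root, Bb, is scale degree 2 — the same note in Ab major and Ab minor; only the chord quality changes. Stacking thirds in Ab minor on Bb gives Bb–Db–Fb.

Bb Db Fb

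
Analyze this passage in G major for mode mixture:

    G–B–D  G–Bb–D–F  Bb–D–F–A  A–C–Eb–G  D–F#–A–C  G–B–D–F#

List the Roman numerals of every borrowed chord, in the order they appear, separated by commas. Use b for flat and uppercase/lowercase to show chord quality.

The diatonic triads in G major are G, Am, Bm, C, D, Em, F#dim. G–B–D = G, D–F#–A–C = D7 and G–B–D–F# = Gmaj7 all belong to that set. But G–Bb–D–F is foreign: the diatonic I on degree 1 is G, whereas Gm7 comes from G minor. It is labeled i7. Bb–D–F–A is not: scale degree 3 in G major carries Bm (iii). In G minor the chord on that degree is Bbmaj7, so here it functions as bIIImaj7, borrowed from the parallel minor. But A–C–Eb–G is foreign: the diatonic ii on degree 2 is Am, whereas Am7b5 comes from G minor. It is labeled iiø7.

i7, bIIImaj7, iiø7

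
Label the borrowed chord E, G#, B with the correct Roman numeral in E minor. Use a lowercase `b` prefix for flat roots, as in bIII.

I

E is scale degree 1 in E minor. Diatonically E minor has Em (i) on that degree; E–G#–B is instead the major chord native to E major, so it takes the label I.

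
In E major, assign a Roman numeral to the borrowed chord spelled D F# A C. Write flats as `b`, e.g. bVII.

The root D is the lowered 7th scale degree — diatonically E major has D# there. D–F#–A–C is a dominant-seventh chord — the form found in E minor, not the diatonic vii° (D#dim). Borrowed into E major it is written bVII7.

bVII7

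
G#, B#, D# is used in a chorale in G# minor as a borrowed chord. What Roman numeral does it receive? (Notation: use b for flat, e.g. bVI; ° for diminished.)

I

The root G# is the diatonic 1st degree of G# minor; the borrowing shows in the chord quality. Diatonically G# minor has G#m (i) on that degree; G#–B#–D# is instead the major chord native to G# major, so it takes the label I.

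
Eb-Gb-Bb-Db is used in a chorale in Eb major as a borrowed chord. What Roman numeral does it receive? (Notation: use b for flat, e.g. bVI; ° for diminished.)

Eb is scale degree 1 in Eb major. The diatonic chord on degree 1 would be Eb (I), but Eb–Gb–Bb–Db is the minor-seventh chord from Eb minor. As a borrowed chord it is labeled i7.

i7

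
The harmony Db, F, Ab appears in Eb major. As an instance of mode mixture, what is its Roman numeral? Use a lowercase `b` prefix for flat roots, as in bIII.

The root Db is the lowered 7th scale degree — diatonically Eb major has D there. Db–F–Ab is a major chord — the form found in Eb minor, not the diatonic vii° (Ddim). Borrowed into Eb major it is written bVII.

bVII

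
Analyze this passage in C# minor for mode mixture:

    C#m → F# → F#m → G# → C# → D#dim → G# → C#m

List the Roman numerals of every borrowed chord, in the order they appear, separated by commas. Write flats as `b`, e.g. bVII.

C# minor has the diatonic set C#m, D#dim, E, F#m, G#, A, B (with V from harmonic minor). C#m, F#m, G# and D#dim are all diatonic. F# (F#–A#–C#) is not: scale degree 4 in C# minor carries F#m (iv). In C# major the chord on that degree is F#, so here it functions as IV, borrowed from the parallel major. C# (C#–E#–G#) doesn't fit — on degree 1 C# minor would have C#m (i). C# is the degree-1 chord of C# major, so it is the borrowed I.

IV, I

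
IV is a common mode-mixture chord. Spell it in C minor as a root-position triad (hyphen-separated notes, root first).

IV is built on scale degree 4, which is F in both C minor and its parallel. Stacking thirds in C major on F gives F–A–C.

F-A-C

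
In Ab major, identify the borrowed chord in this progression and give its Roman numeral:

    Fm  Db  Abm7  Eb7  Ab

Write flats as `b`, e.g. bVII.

The diatonic triads in Ab major are Ab, Bbm, Cm, Db, Eb, Fm, Gdim. Fm, Db, Eb7 and Ab are all diatonic. Abm7 (Ab–Cb–Eb–Gb) is not: scale degree 1 in Ab major carries Ab (I). In Ab minor the chord on that degree is Abm7, so here it functions as i7, borrowed from the parallel minor.

i7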